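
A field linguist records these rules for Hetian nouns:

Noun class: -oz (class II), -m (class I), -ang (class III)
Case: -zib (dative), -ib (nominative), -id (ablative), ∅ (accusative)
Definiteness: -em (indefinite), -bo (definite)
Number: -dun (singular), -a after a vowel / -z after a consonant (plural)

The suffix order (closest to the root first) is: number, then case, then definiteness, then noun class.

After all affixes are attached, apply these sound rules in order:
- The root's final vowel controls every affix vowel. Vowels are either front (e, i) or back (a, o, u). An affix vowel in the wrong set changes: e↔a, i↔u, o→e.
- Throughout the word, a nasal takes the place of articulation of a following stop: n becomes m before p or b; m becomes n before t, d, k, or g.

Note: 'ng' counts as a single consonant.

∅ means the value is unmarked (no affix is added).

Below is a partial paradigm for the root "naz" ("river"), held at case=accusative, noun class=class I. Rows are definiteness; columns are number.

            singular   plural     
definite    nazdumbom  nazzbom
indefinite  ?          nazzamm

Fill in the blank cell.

Attach number singular -dun → nazdun.
case = accusative: zero marking, form stays nazdun.
Attach definiteness indefinite -em → nazdunem.
Attach noun class class I -m → nazdunemm.
Apply vowel harmony: nazdunemm → nazdunamm.
Nasal assimilation: no change.

nazdunamm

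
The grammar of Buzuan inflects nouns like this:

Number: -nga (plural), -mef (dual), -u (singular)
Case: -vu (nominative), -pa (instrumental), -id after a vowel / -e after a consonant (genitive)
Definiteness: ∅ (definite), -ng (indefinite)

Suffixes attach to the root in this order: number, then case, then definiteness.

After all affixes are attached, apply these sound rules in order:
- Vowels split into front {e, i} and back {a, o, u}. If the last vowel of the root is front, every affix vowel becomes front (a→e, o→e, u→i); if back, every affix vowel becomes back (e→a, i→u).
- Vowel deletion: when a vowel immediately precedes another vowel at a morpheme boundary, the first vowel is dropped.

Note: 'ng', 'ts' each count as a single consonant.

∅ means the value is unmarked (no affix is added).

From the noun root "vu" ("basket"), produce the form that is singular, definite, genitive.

Attach number singular -u → vuu.
Attach case genitive -id (after vowel 'u') → vuuid.
definiteness = definite: zero marking, form stays vuuid.
Apply vowel harmony: vuuid → vuuud.
Apply vowel deletion: vuuud → vud.

vud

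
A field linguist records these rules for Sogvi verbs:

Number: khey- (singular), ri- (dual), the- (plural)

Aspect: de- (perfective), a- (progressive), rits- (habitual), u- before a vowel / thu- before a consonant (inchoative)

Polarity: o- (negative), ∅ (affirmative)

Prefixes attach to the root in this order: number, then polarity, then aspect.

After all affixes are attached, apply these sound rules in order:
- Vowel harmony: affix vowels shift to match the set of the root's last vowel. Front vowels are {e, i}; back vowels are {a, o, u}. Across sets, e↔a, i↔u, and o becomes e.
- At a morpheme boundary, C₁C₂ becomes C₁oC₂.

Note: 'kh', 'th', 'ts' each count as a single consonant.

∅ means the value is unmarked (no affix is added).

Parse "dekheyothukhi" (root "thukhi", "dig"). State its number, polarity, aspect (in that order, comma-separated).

singular, affirmative, perfective

Segment: de-khey-thukhi.
number: khey- → singular.
polarity: ∅ → affirmative.
aspect: de- → perfective.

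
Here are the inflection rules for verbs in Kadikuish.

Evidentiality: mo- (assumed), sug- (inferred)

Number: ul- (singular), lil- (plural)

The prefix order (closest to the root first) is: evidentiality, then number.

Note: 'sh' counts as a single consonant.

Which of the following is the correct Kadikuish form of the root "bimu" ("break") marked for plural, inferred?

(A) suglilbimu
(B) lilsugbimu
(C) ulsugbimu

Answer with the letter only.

Attach evidentiality inferred sug- → sugbimu.
Attach number plural lil- → lilsugbimu.
So the correct form is lilsugbimu, option (B).
(C) ulsugbimu is wrong: it uses singular instead of plural for number.
(A) suglilbimu is wrong: it has the affixes in the wrong order.

B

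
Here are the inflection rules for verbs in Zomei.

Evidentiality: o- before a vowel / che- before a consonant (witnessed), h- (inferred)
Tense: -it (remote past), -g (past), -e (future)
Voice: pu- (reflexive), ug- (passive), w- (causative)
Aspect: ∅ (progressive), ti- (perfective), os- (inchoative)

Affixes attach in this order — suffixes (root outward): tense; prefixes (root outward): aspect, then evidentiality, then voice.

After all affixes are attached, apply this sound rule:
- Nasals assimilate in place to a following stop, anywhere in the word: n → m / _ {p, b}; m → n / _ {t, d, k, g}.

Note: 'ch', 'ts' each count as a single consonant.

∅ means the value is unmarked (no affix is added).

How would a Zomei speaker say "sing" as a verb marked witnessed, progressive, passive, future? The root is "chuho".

aspect = progressive: zero marking, form stays chuho.
Attach evidentiality witnessed che- (before consonant 'ch') → chechuho.
Attach tense future -e → chechuhoe.
Attach voice passive ug- → ugchechuhoe.
Nasal assimilation: no change.

ugchechuhoe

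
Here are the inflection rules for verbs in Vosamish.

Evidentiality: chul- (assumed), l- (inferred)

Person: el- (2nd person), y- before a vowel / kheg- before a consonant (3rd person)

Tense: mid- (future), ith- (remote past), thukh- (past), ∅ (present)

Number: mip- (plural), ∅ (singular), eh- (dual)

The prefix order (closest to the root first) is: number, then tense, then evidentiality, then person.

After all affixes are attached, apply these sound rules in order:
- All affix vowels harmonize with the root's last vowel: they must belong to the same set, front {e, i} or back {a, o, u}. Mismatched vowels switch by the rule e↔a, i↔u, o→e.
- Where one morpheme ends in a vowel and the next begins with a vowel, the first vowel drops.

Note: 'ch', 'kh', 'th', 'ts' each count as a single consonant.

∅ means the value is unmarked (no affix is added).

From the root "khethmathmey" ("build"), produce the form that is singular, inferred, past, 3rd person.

number = singular: zero marking, form stays khethmathmey.
Attach tense past thukh- → thukhkhethmathmey.
Attach evidentiality inferred l- → lthukhkhethmathmey.
Attach person 3rd person kheg- (before consonant 'l') → kheglthukhkhethmathmey.
Apply vowel harmony: kheglthukhkhethmathmey → kheglthikhkhethmathmey.
Vowel deletion: no change.

kheglthikhkhethmathmey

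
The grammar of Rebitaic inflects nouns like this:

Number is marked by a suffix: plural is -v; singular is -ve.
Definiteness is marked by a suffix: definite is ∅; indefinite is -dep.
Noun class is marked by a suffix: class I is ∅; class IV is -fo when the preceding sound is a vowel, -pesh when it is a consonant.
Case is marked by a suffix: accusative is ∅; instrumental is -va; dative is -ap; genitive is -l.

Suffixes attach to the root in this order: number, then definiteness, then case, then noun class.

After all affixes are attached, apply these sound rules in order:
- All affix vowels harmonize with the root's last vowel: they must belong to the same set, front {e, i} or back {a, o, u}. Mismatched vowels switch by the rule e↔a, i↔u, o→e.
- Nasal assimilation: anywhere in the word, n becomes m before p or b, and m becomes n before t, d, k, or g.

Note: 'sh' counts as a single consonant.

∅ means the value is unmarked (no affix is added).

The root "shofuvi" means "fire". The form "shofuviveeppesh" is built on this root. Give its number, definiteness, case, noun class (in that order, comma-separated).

singular, definite, dative, class IV

Segment: shofuvi-ve-ap-pesh.
number: -ve → singular.
definiteness: ∅ → definite.
case: -ap → dative.
noun class: -fo/pesh → class IV.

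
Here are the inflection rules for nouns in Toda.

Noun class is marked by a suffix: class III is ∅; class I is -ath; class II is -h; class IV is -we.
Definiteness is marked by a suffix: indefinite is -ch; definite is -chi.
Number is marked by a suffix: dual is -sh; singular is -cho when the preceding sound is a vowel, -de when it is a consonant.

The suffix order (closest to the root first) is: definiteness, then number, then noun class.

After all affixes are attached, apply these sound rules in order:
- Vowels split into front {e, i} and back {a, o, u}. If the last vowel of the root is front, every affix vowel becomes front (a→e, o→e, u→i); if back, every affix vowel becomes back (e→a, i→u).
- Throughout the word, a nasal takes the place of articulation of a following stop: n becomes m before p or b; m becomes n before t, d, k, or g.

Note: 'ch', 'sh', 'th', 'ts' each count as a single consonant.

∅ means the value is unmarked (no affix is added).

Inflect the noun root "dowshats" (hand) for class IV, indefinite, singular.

dowshatschdawa

Attach definiteness indefinite -ch → dowshatsch.
Attach number singular -de (after consonant 'ch') → dowshatschde.
Attach noun class class IV -we → dowshatschdewe.
Apply vowel harmony: dowshatschdewe → dowshatschdawa.
Nasal assimilation: no change.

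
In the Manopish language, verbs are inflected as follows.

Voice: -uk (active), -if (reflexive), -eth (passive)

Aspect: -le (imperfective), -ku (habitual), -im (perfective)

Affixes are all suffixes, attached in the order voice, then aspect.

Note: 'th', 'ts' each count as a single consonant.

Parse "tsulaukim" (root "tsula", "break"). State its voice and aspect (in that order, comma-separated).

active, perfective

Segment: tsula-uk-im.
voice: -uk → active.
aspect: -im → perfective.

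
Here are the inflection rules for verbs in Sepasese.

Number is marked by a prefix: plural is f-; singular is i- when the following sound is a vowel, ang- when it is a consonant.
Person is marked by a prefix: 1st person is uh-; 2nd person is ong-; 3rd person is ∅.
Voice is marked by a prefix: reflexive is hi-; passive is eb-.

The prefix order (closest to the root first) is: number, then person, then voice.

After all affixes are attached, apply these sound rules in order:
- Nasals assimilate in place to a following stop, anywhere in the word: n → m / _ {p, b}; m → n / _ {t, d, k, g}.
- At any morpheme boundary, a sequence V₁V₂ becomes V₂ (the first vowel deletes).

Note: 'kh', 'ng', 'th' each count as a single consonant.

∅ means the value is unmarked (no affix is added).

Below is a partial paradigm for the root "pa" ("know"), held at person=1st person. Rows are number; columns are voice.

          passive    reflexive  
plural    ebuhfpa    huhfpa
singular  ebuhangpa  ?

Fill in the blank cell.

Attach number singular ang- (before consonant 'p') → angpa.
Attach person 1st person uh- → uhangpa.
Attach voice reflexive hi- → hiuhangpa.
Nasal assimilation: no change.
Apply vowel deletion: hiuhangpa → huhangpa.

huhangpa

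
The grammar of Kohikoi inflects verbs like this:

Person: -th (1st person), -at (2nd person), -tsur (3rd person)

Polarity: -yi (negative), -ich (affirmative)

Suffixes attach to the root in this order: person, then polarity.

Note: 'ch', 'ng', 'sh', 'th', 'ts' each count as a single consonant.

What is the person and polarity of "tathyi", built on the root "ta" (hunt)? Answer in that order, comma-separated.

Segment: ta-th-yi.
person: -th → 1st person.
polarity: -yi → negative.

1st person, negative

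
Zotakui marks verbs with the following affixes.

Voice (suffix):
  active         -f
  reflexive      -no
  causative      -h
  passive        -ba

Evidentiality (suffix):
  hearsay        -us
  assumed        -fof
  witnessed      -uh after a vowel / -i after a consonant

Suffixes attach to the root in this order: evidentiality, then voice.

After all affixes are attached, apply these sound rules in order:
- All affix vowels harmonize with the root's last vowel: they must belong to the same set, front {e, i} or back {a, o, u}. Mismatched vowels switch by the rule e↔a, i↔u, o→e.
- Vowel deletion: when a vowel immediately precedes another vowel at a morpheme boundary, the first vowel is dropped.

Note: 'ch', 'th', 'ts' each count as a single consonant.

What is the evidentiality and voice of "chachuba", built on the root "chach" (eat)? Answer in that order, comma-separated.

Segment: chach-i-ba.
evidentiality: -uh/i → witnessed.
voice: -ba → passive.

witnessed, passive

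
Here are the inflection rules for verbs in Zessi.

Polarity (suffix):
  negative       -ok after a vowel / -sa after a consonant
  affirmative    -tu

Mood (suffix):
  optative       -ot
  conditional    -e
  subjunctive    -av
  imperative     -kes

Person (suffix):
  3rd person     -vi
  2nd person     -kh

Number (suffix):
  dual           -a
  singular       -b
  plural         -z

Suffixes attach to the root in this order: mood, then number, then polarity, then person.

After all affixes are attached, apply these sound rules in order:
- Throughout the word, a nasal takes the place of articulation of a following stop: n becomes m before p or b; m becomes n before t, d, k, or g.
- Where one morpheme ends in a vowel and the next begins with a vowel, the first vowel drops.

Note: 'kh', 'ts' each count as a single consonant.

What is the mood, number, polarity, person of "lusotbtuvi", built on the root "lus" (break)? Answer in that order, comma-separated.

Segment: lus-ot-b-tu-vi.
mood: -ot → optative.
number: -b → singular.
polarity: -tu → affirmative.
person: -vi → 3rd person.

optative, singular, affirmative, 3rd person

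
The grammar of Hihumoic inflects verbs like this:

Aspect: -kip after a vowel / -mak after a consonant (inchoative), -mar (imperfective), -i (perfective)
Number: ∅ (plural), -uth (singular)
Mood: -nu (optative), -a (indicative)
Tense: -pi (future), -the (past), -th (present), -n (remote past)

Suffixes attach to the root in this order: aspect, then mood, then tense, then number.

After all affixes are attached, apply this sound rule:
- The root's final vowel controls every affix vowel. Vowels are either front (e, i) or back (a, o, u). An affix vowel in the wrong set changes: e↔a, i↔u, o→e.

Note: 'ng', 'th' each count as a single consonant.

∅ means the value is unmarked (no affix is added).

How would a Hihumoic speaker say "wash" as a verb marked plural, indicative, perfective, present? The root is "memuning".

Attach aspect perfective -i → memuningi.
Attach mood indicative -a → memuningia.
Attach tense present -th → memuningiath.
number = plural: zero marking, form stays memuningiath.
Apply vowel harmony: memuningiath → memuningieth.

memuningieth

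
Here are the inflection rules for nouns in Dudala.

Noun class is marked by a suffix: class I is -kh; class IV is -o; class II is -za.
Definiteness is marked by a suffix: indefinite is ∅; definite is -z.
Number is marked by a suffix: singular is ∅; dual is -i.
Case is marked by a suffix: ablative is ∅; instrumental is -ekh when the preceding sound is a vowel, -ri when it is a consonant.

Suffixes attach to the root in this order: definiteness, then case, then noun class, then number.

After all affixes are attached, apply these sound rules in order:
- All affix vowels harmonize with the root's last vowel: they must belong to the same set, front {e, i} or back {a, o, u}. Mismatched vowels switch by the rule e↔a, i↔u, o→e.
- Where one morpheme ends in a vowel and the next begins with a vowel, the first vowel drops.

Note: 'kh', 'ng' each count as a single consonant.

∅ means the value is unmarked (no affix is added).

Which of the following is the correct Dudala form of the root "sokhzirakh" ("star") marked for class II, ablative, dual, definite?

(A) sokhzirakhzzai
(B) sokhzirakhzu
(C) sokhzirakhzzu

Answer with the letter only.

C

Attach definiteness definite -z → sokhzirakhz.
case = ablative: zero marking, form stays sokhzirakhz.
Attach noun class class II -za → sokhzirakhzza.
Attach number dual -i → sokhzirakhzzai.
Apply vowel harmony: sokhzirakhzzai → sokhzirakhzzau.
Apply vowel deletion: sokhzirakhzzau → sokhzirakhzzu.
So the correct form is sokhzirakhzzu, option (C).
(A) sokhzirakhzzai is wrong: it fails to apply the sound rule(s).
(B) sokhzirakhzu is wrong: it uses indefinite instead of definite for definiteness.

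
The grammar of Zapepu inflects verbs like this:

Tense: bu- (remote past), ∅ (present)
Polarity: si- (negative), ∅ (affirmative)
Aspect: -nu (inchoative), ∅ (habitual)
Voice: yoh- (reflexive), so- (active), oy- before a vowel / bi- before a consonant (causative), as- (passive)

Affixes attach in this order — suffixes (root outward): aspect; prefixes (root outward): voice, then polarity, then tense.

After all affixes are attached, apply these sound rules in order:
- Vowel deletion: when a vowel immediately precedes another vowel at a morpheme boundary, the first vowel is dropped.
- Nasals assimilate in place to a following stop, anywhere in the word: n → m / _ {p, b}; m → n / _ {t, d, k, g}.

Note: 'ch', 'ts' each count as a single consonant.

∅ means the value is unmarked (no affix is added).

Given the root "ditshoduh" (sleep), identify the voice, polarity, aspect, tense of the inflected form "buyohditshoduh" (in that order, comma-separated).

reflexive, affirmative, habitual, remote past

Segment: bu-yoh-ditshoduh.
voice: yoh- → reflexive.
polarity: ∅ → affirmative.
aspect: ∅ → habitual.
tense: bu- → remote past.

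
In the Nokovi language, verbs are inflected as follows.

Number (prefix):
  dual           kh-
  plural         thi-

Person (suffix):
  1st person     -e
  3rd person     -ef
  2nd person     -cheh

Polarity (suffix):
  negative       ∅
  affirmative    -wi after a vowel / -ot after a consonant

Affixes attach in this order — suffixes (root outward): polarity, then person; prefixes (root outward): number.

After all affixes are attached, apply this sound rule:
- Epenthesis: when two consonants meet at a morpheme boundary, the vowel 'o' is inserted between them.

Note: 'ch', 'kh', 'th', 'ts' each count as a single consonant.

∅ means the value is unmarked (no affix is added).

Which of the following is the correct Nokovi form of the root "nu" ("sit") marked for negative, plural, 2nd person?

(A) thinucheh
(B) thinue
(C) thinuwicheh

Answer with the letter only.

polarity = negative: zero marking, form stays nu.
Attach number plural thi- → thinu.
Attach person 2nd person -cheh → thinucheh.
Epenthesis: no change.
So the correct form is thinucheh, option (A).
(C) thinuwicheh is wrong: it uses affirmative instead of negative for polarity.
(B) thinue is wrong: it uses 1st person instead of 2nd person for person.

A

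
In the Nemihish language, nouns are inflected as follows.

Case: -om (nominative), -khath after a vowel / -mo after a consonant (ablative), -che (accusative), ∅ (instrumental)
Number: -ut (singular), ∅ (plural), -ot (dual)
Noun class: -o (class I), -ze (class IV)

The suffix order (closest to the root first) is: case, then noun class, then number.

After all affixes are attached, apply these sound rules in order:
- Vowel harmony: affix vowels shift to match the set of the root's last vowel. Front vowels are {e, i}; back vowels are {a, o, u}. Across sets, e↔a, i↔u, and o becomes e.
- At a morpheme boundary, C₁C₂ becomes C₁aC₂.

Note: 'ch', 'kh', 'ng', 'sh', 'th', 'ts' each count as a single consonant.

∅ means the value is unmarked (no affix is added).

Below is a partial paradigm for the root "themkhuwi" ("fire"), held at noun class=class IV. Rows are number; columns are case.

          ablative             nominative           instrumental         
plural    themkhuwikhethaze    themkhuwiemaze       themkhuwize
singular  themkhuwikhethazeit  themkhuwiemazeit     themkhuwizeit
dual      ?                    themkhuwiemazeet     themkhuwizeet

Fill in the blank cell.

themkhuwikhethazeet

Attach case ablative -khath (after vowel 'i') → themkhuwikhath.
Attach noun class class IV -ze → themkhuwikhathze.
Attach number dual -ot → themkhuwikhathzeot.
Apply vowel harmony: themkhuwikhathzeot → themkhuwikhethzeet.
Apply epenthesis: themkhuwikhethzeet → themkhuwikhethazeet.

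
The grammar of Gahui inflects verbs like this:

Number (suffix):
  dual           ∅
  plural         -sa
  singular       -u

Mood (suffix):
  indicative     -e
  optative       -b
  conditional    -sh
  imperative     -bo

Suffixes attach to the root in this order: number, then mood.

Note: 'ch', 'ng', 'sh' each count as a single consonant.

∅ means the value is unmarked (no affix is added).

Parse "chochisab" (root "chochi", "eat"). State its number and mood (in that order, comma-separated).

plural, optative

Segment: chochi-sa-b.
number: -sa → plural.
mood: -b → optative.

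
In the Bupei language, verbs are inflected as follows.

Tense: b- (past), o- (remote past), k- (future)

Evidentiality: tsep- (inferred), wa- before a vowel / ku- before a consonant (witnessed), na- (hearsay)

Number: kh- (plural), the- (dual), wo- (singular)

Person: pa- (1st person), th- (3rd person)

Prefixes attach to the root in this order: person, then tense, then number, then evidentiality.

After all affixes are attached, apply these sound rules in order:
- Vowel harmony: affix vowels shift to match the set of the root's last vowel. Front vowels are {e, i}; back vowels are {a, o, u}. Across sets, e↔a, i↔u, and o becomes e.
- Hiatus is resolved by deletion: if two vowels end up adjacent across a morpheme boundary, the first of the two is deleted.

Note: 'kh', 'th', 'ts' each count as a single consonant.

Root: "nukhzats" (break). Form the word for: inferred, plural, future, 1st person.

Attach person 1st person pa- → panukhzats.
Attach tense future k- → kpanukhzats.
Attach number plural kh- → khkpanukhzats.
Attach evidentiality inferred tsep- → tsepkhkpanukhzats.
Apply vowel harmony: tsepkhkpanukhzats → tsapkhkpanukhzats.
Vowel deletion: no change.

tsapkhkpanukhzats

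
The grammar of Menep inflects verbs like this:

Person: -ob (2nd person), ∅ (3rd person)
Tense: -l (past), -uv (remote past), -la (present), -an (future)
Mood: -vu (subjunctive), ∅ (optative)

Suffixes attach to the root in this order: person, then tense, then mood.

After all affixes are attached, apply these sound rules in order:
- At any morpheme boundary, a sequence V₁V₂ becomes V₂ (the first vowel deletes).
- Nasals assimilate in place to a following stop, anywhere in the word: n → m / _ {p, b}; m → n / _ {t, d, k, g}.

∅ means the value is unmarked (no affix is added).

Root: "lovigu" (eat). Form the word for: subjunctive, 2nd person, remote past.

lovigobuvvu

Attach person 2nd person -ob → loviguob.
Attach tense remote past -uv → loviguobuv.
Attach mood subjunctive -vu → loviguobuvvu.
Apply vowel deletion: loviguobuvvu → lovigobuvvu.
Nasal assimilation: no change.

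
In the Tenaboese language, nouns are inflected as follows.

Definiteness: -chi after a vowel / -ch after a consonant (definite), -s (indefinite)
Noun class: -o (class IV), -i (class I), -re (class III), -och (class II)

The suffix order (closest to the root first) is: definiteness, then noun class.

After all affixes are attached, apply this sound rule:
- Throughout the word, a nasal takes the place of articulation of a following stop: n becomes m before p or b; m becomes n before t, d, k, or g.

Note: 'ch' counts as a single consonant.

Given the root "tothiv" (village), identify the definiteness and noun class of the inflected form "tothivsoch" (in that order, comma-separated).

Segment: tothiv-s-och.
definiteness: -s → indefinite.
noun class: -och → class II.

indefinite, class II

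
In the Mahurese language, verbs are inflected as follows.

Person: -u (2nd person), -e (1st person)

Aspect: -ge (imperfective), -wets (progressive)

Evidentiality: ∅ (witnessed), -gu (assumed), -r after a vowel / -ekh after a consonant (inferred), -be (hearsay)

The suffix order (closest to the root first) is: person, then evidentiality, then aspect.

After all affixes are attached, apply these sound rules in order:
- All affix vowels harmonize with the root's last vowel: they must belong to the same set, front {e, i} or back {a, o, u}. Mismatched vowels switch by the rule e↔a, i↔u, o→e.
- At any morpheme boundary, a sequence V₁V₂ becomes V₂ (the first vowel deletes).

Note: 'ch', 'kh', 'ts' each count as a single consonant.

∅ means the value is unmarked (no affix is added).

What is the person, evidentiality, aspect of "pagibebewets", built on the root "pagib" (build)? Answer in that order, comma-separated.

Segment: pagib-e-be-wets.
person: -e → 1st person.
evidentiality: -be → hearsay.
aspect: -wets → progressive.

1st person, hearsay, progressive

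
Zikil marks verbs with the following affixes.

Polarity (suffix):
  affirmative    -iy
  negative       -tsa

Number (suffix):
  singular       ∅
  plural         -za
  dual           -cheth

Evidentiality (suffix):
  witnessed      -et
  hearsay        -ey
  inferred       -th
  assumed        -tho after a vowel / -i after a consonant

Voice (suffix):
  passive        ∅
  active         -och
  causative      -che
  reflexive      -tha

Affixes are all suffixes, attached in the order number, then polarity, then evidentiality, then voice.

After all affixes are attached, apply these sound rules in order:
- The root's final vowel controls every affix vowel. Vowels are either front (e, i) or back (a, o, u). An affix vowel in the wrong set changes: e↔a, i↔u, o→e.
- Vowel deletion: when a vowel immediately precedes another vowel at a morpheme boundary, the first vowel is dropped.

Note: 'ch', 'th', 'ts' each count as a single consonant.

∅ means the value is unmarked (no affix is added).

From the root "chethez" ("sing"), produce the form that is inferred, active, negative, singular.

number = singular: zero marking, form stays chethez.
Attach polarity negative -tsa → chetheztsa.
Attach evidentiality inferred -th → chetheztsath.
Attach voice active -och → chetheztsathoch.
Apply vowel harmony: chetheztsathoch → chetheztsethech.
Vowel deletion: no change.

chetheztsethech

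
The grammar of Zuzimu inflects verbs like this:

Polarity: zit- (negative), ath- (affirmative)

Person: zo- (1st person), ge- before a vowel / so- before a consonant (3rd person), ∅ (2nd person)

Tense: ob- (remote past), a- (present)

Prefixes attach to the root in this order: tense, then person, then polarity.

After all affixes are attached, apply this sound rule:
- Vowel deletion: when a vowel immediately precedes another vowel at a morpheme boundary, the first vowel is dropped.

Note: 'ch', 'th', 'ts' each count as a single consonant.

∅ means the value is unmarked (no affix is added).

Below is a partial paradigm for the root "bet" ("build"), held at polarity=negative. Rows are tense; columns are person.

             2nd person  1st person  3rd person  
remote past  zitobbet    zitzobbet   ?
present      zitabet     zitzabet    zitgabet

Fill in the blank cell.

zitgobbet

Attach tense remote past ob- → obbet.
Attach person 3rd person ge- (before vowel 'o') → geobbet.
Attach polarity negative zit- → zitgeobbet.
Apply vowel deletion: zitgeobbet → zitgobbet.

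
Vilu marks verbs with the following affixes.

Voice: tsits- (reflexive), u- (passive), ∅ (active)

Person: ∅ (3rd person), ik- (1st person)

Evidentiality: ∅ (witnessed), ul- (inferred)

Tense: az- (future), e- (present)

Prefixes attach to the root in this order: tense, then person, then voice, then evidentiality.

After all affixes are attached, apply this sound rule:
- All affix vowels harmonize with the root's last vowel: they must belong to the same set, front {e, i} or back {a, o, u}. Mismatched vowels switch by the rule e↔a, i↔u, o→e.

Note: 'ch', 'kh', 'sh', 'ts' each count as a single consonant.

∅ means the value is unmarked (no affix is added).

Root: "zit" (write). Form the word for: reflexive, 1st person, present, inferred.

iltsitsikezit

Attach tense present e- → ezit.
Attach person 1st person ik- → ikezit.
Attach voice reflexive tsits- → tsitsikezit.
Attach evidentiality inferred ul- → ultsitsikezit.
Apply vowel harmony: ultsitsikezit → iltsitsikezit.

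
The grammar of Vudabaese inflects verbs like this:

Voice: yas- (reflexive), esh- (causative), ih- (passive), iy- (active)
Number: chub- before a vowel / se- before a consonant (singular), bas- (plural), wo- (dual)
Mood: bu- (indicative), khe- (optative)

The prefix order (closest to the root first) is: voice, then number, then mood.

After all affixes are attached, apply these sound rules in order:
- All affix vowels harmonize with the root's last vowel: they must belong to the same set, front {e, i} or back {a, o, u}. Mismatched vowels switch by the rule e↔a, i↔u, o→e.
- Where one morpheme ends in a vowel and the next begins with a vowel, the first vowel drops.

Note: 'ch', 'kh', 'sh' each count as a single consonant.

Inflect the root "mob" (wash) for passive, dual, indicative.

buwuhmob

Attach voice passive ih- → ihmob.
Attach number dual wo- → woihmob.
Attach mood indicative bu- → buwoihmob.
Apply vowel harmony: buwoihmob → buwouhmob.
Apply vowel deletion: buwouhmob → buwuhmob.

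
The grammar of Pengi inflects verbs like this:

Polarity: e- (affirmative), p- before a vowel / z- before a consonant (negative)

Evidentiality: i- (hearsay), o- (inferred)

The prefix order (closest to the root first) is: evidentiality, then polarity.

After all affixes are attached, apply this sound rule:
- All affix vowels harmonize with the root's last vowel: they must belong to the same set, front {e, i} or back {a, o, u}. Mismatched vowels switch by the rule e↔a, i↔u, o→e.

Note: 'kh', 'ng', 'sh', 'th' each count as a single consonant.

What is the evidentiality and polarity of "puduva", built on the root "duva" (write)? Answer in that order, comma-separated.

hearsay, negative

Segment: p-i-duva.
evidentiality: i- → hearsay.
polarity: p/z- → negative.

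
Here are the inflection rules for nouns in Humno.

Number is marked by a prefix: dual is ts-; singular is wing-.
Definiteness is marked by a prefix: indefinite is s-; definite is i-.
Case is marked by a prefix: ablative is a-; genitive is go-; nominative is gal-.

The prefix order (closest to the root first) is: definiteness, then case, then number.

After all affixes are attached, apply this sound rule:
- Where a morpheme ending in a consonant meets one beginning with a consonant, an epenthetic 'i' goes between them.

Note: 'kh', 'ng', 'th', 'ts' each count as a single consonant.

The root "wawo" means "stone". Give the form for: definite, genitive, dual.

tsigoiwawo

Attach definiteness definite i- → iwawo.
Attach case genitive go- → goiwawo.
Attach number dual ts- → tsgoiwawo.
Apply epenthesis: tsgoiwawo → tsigoiwawo.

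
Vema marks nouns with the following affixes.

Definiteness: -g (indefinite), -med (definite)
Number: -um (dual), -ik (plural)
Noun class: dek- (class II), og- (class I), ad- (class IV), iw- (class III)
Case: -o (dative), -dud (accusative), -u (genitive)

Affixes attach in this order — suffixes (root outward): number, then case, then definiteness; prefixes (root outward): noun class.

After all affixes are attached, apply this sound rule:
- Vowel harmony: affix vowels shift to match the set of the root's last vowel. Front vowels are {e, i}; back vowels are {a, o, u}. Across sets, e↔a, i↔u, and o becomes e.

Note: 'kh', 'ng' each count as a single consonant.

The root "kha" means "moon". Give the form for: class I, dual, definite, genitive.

ogkhaumumad

Attach number dual -um → khaum.
Attach case genitive -u → khaumu.
Attach noun class class I og- → ogkhaumu.
Attach definiteness definite -med → ogkhaumumed.
Apply vowel harmony: ogkhaumumed → ogkhaumumad.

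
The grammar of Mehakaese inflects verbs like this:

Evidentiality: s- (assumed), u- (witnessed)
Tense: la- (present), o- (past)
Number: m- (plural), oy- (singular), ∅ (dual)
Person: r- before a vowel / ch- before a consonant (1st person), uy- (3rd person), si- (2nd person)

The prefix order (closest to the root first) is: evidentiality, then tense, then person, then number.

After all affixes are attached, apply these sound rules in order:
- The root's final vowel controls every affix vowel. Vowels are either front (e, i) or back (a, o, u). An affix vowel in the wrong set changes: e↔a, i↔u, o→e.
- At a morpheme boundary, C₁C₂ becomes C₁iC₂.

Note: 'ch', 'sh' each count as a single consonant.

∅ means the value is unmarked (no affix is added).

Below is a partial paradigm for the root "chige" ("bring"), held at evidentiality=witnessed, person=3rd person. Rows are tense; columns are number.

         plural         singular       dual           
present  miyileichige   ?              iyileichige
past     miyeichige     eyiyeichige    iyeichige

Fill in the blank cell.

Attach evidentiality witnessed u- → uchige.
Attach tense present la- → lauchige.
Attach person 3rd person uy- → uylauchige.
Attach number singular oy- → oyuylauchige.
Apply vowel harmony: oyuylauchige → eyiyleichige.
Apply epenthesis: eyiyleichige → eyiyileichige.

eyiyileichige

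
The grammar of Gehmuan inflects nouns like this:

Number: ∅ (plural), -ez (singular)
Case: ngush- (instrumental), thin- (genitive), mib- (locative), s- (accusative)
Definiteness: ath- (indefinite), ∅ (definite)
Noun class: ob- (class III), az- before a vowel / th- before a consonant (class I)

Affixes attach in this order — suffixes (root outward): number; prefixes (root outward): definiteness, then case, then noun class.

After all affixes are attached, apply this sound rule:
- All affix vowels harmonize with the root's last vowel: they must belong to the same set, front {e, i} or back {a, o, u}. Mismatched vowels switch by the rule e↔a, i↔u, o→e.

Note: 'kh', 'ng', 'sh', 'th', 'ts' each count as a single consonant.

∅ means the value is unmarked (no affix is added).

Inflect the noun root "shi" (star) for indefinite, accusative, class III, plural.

number = plural: zero marking, form stays shi.
Attach definiteness indefinite ath- → athshi.
Attach case accusative s- → sathshi.
Attach noun class class III ob- → obsathshi.
Apply vowel harmony: obsathshi → ebsethshi.

ebsethshi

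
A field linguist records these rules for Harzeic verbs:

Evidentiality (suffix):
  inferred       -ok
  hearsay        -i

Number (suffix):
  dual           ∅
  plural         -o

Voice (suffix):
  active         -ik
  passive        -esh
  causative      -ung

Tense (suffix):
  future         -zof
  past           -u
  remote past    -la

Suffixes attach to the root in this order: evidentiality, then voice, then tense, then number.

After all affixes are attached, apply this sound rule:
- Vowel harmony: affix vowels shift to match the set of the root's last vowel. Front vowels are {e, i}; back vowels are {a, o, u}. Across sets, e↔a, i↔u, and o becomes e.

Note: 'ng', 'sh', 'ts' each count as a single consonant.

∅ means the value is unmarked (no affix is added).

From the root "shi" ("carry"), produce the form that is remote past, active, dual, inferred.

shiekikle

Attach evidentiality inferred -ok → shiok.
Attach voice active -ik → shiokik.
Attach tense remote past -la → shiokikla.
number = dual: zero marking, form stays shiokikla.
Apply vowel harmony: shiokikla → shiekikle.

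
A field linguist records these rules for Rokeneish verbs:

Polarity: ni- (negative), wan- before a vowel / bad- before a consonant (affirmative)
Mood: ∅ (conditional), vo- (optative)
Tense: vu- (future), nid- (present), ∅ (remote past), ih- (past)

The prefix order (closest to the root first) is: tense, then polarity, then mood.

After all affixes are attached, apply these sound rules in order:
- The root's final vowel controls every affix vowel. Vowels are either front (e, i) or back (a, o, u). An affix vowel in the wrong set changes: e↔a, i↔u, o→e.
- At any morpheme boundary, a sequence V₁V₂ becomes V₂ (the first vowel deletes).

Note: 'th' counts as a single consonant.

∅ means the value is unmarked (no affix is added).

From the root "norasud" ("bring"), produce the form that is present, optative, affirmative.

vobadnudnorasud

Attach tense present nid- → nidnorasud.
Attach polarity affirmative bad- (before consonant 'n') → badnidnorasud.
Attach mood optative vo- → vobadnidnorasud.
Apply vowel harmony: vobadnidnorasud → vobadnudnorasud.
Vowel deletion: no change.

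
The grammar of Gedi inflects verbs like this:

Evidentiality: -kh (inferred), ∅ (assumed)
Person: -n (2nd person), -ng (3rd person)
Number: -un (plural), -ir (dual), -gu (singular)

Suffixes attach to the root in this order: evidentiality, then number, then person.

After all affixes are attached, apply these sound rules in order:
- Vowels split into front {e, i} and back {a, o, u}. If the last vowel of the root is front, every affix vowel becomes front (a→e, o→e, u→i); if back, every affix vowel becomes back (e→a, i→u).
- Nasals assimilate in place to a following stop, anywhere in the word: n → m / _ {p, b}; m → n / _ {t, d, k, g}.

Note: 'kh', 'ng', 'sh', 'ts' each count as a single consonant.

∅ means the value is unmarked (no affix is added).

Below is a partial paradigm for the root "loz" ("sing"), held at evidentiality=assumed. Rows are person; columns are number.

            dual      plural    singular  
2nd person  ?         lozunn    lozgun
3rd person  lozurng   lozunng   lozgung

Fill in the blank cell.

evidentiality = assumed: zero marking, form stays loz.
Attach number dual -ir → lozir.
Attach person 2nd person -n → lozirn.
Apply vowel harmony: lozirn → lozurn.
Nasal assimilation: no change.

lozurn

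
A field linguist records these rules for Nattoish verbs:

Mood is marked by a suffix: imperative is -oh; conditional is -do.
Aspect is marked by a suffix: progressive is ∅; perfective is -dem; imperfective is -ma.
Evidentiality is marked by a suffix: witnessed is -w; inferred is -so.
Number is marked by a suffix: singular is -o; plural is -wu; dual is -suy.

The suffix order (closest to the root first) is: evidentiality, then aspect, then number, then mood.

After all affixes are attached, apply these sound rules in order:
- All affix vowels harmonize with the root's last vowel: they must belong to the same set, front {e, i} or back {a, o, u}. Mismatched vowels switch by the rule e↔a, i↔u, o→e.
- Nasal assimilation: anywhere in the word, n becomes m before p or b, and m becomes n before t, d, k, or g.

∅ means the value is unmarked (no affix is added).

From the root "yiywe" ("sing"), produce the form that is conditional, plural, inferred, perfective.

yiywesedemwide

Attach evidentiality inferred -so → yiyweso.
Attach aspect perfective -dem → yiywesodem.
Attach number plural -wu → yiywesodemwu.
Attach mood conditional -do → yiywesodemwudo.
Apply vowel harmony: yiywesodemwudo → yiywesedemwide.
Nasal assimilation: no change.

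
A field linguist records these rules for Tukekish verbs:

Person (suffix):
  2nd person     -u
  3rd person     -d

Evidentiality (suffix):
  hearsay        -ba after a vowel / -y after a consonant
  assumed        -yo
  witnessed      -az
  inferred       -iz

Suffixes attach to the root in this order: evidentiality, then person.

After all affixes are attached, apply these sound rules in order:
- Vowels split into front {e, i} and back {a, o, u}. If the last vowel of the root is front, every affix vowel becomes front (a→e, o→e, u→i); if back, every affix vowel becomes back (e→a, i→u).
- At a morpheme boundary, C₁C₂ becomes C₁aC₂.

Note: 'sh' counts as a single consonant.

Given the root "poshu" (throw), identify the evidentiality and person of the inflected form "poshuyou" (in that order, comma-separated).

Segment: poshu-yo-u.
evidentiality: -yo → assumed.
person: -u → 2nd person.

assumed, 2nd person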